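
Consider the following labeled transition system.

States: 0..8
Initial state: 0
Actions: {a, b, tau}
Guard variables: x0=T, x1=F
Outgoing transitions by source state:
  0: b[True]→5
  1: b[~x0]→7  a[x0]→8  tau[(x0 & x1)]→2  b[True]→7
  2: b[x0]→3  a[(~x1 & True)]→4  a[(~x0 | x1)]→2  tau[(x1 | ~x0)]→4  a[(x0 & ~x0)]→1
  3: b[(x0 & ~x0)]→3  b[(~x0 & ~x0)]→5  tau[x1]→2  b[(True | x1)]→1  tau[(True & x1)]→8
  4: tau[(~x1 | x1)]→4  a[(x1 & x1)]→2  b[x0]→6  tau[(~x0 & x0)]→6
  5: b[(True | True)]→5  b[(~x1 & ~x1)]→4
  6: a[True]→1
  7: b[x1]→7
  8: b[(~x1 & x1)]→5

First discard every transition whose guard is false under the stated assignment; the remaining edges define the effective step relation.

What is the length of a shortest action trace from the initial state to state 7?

Answer: 5

Analysis:
Layered search for 7:
  L0 = {0}
  L1 = {5}
  L2 = {4}
  L3 = {6}
  L4 = {1}
  L5 = {7,8}
first hit 7 at d=5 via b·b·b·a·b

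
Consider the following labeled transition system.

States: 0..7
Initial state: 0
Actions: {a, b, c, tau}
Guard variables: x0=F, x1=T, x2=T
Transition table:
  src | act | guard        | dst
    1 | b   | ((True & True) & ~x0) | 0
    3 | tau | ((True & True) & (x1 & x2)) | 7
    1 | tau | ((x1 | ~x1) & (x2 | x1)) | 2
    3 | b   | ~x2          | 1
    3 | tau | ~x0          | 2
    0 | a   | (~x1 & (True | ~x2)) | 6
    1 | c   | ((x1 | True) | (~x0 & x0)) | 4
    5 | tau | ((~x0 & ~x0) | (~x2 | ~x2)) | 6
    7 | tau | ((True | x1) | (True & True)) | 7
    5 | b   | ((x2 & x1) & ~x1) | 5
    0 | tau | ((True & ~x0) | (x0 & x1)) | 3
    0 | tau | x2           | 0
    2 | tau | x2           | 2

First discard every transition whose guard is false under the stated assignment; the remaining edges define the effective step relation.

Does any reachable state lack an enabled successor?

R = {0,2,3,7}
  0: tau→0  tau→3  [deg 2]
  2: tau→2  [deg 1]
  3: tau→2  tau→7  [deg 2]
  7: tau→7  [deg 1]

Answer: DEADLOCK-FREE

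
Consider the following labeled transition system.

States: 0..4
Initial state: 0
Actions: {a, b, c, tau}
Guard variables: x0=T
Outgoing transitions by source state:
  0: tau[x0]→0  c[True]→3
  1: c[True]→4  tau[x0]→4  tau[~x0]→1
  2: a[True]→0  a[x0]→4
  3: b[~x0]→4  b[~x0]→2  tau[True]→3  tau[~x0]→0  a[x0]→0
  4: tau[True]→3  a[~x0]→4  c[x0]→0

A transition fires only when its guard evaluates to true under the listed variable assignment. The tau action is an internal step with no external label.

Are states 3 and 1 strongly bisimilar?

Refine partition for ~:
  π0 = {{0,1,2,3,4}}
  π1 = {{0,1,4},{2},{3}}
  π2 = {{0},{1},{2},{3},{4}}
Fixed point at round 3; 5 class(es).
[3]={3}  [1]={1}

Answer: NOT BISIMILAR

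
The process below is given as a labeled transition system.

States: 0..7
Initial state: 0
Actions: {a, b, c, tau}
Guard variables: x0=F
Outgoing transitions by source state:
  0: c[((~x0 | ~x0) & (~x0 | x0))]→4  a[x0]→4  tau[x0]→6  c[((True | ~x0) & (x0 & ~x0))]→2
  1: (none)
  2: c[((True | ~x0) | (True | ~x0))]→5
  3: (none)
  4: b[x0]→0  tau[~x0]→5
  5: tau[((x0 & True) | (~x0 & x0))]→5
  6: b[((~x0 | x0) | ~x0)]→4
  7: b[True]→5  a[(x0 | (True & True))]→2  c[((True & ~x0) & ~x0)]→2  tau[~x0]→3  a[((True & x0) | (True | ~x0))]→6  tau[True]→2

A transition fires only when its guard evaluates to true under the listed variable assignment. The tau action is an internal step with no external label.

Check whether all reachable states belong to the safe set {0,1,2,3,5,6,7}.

Answer: INVARIANT VIOLATED at state 4

Working:
Allowed set {0,1,2,3,5,6,7}
R = {0,4,5}
  0: ✓
  4: VIOLATES
  5: ✓
reach 4 via c — violates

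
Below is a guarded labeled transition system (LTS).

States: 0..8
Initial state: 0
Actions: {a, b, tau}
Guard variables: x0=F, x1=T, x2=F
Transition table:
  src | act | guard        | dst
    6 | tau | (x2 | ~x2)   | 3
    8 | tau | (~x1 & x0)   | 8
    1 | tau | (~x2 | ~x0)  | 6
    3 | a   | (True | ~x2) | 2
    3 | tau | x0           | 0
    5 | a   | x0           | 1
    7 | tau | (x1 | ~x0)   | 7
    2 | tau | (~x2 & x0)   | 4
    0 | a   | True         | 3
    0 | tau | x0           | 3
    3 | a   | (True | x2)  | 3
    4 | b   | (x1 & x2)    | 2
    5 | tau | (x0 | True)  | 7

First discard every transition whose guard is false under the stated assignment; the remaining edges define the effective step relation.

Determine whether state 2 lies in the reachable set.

Answer: REACHABLE

Analysis:
Guard filter leaves 7 enabled edge(s).
L0 = {0}
L1 = {3}  total {0,3}
L2 = {2}  total {0,2,3}
Reach set: {0,2,3}
trace reaching 2: a·a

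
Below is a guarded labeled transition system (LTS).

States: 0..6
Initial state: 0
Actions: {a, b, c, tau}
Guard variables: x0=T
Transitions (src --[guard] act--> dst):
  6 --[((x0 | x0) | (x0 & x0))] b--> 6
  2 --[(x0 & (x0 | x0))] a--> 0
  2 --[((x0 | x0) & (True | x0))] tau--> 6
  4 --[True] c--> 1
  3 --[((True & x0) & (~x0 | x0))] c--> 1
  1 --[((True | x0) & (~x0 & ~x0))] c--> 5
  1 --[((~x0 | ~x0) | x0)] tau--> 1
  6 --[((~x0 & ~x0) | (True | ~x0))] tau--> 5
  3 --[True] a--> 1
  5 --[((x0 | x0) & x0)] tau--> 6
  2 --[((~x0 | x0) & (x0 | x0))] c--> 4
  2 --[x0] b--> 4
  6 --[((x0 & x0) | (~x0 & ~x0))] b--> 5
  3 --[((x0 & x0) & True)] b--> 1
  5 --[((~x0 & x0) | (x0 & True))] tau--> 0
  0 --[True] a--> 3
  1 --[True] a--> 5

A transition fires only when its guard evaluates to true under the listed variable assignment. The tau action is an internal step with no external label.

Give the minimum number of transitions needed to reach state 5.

Layered search for 5:
  Layer 0: {0}
  Layer 1: {3}
  Layer 2: {1}
  Layer 3: {5}
depth(5)=3, e.g. a·a·a

Answer: 3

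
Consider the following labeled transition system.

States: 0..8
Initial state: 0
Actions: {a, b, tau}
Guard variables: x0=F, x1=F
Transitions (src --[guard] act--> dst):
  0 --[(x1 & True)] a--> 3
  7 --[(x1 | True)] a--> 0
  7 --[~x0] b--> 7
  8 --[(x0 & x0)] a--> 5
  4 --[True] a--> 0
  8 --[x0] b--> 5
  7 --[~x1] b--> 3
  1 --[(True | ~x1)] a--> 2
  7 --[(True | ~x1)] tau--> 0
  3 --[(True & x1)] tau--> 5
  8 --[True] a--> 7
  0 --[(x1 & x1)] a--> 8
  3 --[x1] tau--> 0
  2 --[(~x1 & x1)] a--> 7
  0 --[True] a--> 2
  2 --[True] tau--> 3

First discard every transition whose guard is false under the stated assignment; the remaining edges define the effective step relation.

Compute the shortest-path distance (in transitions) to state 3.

BFS to 3:
  L0 = {0}
  L1 = {2}
  L2 = {3}
first hit 3 at d=2 via a·tau

Answer: 2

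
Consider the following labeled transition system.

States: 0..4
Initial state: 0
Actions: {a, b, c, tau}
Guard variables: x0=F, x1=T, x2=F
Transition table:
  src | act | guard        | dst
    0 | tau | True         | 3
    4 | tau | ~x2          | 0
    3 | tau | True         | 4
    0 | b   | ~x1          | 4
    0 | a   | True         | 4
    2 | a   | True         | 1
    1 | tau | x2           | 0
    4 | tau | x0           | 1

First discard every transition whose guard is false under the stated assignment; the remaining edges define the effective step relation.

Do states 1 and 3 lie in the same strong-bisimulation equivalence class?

Refine partition for ~:
  round 0: {{0,1,2,3,4}}
  round 1: {{0},{1},{2},{3,4}}
  round 2: {{0},{1},{2},{3},{4}}
5 equivalence class(es) (converged in 3)
class of 1: {1}; class of 3: {3}

Answer: NOT BISIMILAR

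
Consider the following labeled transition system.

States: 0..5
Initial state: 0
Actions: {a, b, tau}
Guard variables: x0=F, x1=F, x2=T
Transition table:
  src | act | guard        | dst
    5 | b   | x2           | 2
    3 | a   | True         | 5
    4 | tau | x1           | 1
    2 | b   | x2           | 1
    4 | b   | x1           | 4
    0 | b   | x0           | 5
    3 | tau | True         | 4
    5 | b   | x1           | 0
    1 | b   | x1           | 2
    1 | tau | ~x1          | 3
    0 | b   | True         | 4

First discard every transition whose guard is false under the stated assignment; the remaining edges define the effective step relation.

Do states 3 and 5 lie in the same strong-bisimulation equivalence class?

Answer: NOT BISIMILAR

Trace:
Compute ~ classes (split until stable):
  π0 = {{0,1,2,3,4,5}}
  π1 = {{0,2,5},{1},{3},{4}}
  π2 = {{0},{1},{2},{3},{4},{5}}
Fixed point at round 3; 6 class(es).
[3]={3}  [5]={5}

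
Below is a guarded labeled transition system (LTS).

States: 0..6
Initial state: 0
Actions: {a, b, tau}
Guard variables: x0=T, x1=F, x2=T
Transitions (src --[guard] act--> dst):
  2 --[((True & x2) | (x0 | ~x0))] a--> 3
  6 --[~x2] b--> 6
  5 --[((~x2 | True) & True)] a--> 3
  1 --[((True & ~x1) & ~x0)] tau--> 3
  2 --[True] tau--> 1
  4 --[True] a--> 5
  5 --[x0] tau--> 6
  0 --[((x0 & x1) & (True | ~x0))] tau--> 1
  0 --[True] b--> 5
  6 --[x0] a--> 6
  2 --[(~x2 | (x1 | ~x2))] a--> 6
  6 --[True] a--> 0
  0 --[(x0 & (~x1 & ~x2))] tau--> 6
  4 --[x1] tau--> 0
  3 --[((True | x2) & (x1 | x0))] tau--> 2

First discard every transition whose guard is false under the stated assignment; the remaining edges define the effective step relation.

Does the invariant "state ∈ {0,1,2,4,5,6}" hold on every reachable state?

Answer: INVARIANT VIOLATED at state 3

Trace:
Allowed set {0,1,2,4,5,6}
Reach set: {0,1,2,3,5,6}
  0: safe
  1: safe
  2: safe
  3: outside
  5: safe
  6: safe
reach 3 via b·a — violates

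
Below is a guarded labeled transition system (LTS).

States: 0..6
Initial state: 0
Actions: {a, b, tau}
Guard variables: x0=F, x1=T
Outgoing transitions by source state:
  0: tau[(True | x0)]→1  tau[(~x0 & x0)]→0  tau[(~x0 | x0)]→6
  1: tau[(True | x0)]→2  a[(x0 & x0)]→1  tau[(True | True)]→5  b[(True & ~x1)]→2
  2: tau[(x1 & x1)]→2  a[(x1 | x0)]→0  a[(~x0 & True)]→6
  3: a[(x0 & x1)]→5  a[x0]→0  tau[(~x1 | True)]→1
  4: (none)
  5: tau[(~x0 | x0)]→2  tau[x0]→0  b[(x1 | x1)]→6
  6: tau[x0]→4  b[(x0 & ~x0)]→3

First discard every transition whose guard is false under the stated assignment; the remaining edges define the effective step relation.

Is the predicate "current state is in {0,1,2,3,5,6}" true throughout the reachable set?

Inv-set: {0,1,2,3,5,6}
R = {0,1,2,5,6}
  0: safe
  1: safe
  2: safe
  5: safe
  6: safe

Answer: INVARIANT HOLDS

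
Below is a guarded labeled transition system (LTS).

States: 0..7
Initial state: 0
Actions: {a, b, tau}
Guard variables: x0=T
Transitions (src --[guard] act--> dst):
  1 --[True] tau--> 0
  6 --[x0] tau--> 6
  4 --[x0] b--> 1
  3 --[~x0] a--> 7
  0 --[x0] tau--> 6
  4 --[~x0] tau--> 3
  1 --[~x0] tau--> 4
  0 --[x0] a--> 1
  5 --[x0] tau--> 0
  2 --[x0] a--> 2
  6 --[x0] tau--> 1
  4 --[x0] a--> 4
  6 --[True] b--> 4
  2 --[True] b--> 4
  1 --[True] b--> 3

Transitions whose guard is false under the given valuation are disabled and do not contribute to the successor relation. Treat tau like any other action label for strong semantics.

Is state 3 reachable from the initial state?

Answer: REACHABLE

Working:
After dropping false guards: 12 live edges.
L0 = {0}
L1 = {1,6}  now seen {0,1,6}
L2 = {3,4}  now seen {0,1,3,4,6}
Reach set: {0,1,3,4,6}
trace reaching 3: a·b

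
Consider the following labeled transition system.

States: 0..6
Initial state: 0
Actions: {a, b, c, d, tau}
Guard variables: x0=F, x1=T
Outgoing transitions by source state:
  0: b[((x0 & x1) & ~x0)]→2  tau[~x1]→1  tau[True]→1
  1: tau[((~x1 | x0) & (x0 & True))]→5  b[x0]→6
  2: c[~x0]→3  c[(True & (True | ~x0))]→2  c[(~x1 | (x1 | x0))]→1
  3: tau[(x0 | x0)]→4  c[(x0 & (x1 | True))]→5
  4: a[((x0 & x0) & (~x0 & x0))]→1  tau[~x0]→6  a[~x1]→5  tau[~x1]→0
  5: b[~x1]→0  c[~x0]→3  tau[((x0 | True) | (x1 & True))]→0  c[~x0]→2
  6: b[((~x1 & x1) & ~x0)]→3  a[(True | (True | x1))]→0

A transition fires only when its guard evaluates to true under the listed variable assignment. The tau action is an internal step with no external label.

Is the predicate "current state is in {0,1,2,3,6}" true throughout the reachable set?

Answer: INVARIANT HOLDS

Working:
Safe = {0,1,2,3,6}
Reach set: {0,1}
  0: safe
  1: safe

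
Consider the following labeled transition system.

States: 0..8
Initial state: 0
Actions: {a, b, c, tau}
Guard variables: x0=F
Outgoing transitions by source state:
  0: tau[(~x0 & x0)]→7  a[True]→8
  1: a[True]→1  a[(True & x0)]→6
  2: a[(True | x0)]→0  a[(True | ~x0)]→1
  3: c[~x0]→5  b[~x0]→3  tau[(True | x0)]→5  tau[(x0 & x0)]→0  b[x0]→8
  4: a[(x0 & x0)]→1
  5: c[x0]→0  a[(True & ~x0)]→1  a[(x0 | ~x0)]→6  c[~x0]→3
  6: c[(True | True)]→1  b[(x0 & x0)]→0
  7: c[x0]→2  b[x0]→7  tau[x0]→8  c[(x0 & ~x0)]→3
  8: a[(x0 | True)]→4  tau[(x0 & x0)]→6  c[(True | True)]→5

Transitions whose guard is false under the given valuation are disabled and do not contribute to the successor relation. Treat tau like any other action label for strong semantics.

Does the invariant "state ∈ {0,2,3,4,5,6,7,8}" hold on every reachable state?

Answer: INVARIANT VIOLATED at state 1

Analysis:
Safe = {0,2,3,4,5,6,7,8}
Reach set: {0,1,3,4,5,6,8}
  0: safe
  1: outside
  3: safe
  4: safe
  5: safe
  6: safe
  8: safe
witness against invariant: a·c·a → 1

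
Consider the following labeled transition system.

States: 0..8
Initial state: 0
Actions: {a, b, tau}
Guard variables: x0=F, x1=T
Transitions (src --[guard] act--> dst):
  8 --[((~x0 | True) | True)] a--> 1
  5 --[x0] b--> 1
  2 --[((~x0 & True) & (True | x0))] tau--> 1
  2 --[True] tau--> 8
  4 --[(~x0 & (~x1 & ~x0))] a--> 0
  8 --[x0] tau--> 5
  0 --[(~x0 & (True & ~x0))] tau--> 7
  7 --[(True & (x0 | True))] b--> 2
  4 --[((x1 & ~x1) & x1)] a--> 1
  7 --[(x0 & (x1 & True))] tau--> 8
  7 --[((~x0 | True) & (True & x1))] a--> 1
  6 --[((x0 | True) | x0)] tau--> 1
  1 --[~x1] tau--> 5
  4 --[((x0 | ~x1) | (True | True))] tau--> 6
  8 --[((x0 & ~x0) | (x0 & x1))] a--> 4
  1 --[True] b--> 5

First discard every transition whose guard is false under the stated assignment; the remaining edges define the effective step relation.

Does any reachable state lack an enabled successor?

Answer: DEADLOCK at state 5

Trace:
R = {0,1,2,5,7,8}
  0: tau→7  [deg 1]
  1: b→5  [deg 1]
  2: tau→1  tau→8  [deg 2]
  5: ∅  [STUCK]
  7: a→1  b→2  [deg 2]
  8: a→1  [deg 1]
witness 5: tau·a·b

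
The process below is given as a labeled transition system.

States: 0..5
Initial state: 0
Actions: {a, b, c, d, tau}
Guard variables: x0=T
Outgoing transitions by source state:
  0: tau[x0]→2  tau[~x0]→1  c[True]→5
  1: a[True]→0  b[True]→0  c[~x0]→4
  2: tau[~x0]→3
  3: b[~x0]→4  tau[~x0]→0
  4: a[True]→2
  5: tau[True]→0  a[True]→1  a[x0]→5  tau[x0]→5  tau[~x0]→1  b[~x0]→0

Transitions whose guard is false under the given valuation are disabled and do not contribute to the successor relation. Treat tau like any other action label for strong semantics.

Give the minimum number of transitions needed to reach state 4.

Answer: UNREACHABLE

Working:
Breadth-first toward 4:
  L0 = {0}
  L1 = {2,5}
  L2 = {1}
4 never appears.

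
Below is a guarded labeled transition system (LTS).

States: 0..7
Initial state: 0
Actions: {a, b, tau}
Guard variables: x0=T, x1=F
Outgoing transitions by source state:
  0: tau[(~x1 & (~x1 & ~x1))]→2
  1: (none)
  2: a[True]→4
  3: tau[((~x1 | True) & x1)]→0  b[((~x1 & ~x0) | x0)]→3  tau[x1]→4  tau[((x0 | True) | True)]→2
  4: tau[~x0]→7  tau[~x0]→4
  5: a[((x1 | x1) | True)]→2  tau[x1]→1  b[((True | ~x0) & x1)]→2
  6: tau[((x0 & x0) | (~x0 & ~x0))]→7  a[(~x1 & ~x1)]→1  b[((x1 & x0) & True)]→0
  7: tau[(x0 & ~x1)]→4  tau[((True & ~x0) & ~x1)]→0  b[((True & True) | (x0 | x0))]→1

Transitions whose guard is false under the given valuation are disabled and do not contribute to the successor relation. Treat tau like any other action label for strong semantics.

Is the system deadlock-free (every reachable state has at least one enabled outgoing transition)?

Answer: DEADLOCK at state 4

Working:
Reachable = {0,2,4}
  0: tau→2  [1 out]
  2: a→4  [1 out]
  4: ∅  [no exit]
Path to 4: tau·a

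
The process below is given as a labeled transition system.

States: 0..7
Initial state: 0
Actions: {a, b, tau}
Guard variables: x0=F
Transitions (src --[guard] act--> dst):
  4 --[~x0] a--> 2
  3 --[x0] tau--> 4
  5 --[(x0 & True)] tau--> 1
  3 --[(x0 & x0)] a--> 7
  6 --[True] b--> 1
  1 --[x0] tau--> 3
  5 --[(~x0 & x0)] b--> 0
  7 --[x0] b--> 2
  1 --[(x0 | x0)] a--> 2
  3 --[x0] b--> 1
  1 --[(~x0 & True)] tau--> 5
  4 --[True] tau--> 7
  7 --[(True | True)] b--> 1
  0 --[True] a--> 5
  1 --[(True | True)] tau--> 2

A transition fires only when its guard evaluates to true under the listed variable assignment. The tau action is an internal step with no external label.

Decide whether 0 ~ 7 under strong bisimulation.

Answer: NOT BISIMILAR

Analysis:
Refine partition for ~:
  round 0: {{0,1,2,3,4,5,6,7}}
  round 1: {{0},{1},{2,3,5},{4},{6,7}}
5 equivalence class(es) (converged in 2)
0∈{0}, 7∈{6,7}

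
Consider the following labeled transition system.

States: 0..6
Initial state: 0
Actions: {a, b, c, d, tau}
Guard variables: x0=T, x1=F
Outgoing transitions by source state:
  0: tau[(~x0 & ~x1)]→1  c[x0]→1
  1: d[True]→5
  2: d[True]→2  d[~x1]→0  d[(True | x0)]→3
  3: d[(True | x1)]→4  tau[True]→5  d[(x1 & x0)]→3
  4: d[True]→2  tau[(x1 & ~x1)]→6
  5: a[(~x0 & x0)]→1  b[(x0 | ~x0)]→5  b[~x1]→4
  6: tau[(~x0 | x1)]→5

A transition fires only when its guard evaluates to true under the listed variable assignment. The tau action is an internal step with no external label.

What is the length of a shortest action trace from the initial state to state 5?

Breadth-first toward 5:
  L0 = {0}
  L1 = {1}
  L2 = {5}
5 enters at depth 2; path c·d

Answer: 2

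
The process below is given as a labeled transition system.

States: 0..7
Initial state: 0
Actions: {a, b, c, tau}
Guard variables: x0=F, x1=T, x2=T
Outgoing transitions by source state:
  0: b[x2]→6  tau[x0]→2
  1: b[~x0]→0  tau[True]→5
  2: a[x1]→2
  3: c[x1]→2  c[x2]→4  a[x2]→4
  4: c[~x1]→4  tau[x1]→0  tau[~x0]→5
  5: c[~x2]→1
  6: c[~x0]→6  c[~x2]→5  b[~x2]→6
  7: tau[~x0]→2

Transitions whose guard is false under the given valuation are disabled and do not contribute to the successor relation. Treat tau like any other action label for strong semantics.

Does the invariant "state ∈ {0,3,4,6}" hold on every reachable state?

Allowed set {0,3,4,6}
Reachable = {0,6}
  0: safe
  6: safe

Answer: INVARIANT HOLDS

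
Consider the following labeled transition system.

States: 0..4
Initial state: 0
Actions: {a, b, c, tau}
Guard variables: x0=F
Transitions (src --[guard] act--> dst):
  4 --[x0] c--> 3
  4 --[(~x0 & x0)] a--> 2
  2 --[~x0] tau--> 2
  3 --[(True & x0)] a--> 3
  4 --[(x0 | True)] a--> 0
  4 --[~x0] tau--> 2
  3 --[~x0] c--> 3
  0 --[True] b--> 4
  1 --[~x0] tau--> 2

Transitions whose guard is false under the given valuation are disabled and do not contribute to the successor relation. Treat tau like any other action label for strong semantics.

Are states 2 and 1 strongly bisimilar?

Answer: BISIMILAR

Trace:
Refine partition for ~:
  round 0: {{0,1,2,3,4}}
  round 1: {{0},{1,2},{3},{4}}
4 equivalence class(es) (converged in 2)
class of 2: {1,2}; class of 1: {1,2}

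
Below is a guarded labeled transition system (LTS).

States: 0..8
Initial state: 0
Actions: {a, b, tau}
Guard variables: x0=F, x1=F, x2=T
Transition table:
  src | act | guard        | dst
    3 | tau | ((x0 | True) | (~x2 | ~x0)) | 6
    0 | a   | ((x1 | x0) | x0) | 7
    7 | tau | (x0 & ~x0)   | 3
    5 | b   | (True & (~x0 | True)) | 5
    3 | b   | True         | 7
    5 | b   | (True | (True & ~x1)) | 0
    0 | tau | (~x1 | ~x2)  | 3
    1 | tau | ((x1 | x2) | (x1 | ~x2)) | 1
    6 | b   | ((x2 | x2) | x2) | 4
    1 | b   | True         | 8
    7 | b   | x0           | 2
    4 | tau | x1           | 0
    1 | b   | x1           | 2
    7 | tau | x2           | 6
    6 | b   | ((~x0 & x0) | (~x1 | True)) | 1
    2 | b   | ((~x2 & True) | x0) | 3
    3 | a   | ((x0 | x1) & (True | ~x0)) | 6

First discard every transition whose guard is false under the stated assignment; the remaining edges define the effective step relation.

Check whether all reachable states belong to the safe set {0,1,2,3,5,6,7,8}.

Answer: INVARIANT VIOLATED at state 4

Working:
Inv-set: {0,1,2,3,5,6,7,8}
Reachable = {0,1,3,4,6,7,8}
  0: ok
  1: ok
  3: ok
  4: VIOLATES
  6: ok
  7: ok
  8: ok
reach 4 via tau·tau·b — violates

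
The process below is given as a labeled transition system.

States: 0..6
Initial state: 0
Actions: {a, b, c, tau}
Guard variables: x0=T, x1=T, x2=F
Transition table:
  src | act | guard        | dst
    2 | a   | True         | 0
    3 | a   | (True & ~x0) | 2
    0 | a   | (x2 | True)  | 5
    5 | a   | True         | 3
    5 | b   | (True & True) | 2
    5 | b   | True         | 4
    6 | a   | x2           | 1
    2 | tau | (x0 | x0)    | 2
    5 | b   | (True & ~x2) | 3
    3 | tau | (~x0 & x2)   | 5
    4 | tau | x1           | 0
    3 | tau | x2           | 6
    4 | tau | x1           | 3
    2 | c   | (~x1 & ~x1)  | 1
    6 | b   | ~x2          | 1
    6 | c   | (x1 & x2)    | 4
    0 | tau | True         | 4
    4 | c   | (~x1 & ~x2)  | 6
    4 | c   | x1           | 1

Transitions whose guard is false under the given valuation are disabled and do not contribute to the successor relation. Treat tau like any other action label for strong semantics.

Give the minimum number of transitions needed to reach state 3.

BFS to 3:
  Layer 0: {0}
  Layer 1: {4,5}
  Layer 2: {1,2,3}
first hit 3 at d=2 via a·a

Answer: 2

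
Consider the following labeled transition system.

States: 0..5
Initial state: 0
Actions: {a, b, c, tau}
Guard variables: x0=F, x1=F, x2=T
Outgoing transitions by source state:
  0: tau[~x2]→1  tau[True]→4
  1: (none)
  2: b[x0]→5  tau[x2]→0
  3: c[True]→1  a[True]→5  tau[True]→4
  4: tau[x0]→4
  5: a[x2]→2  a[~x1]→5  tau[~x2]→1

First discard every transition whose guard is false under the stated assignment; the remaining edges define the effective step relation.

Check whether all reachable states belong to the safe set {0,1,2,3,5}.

Answer: INVARIANT VIOLATED at state 4

Trace:
Inv-set: {0,1,2,3,5}
Reachable = {0,4}
  0: safe
  4: outside
reach 4 via tau — violates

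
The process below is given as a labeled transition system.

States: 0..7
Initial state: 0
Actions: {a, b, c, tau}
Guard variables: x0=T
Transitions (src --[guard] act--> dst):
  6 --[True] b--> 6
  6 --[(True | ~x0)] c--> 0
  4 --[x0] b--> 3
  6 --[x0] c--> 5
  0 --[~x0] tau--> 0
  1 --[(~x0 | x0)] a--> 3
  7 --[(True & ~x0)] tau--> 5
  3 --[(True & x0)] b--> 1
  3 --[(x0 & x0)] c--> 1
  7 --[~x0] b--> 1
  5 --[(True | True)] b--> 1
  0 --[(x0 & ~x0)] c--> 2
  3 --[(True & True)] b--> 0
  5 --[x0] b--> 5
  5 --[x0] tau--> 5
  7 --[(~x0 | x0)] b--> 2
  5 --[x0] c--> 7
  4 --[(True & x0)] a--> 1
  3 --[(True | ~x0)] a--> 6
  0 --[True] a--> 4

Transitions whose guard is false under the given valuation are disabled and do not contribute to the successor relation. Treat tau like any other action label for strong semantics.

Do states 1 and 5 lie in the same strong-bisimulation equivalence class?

Bisimulation quotient by refinement:
  P[0] = {{0,1,2,3,4,5,6,7}}
  P[1] = {{0,1},{2},{3},{4},{5},{6},{7}}
  P[2] = {{0},{1},{2},{3},{4},{5},{6},{7}}
stable after 3 split(s): 8 block(s)
class of 1: {1}; class of 5: {5}

Answer: NOT BISIMILAR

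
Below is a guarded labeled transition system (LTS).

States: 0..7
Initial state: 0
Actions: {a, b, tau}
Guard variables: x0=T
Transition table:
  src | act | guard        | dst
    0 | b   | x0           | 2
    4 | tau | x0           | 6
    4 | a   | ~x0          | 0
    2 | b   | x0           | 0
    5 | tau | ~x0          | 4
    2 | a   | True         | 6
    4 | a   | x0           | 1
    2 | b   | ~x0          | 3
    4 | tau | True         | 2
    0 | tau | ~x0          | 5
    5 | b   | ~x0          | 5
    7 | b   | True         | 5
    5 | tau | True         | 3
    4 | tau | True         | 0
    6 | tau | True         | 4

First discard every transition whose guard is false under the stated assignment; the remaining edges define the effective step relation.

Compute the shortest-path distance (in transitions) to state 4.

Layered search for 4:
  L0 = {0}
  L1 = {2}
  L2 = {6}
  L3 = {4}
depth(4)=3, e.g. b·a·tau

Answer: 3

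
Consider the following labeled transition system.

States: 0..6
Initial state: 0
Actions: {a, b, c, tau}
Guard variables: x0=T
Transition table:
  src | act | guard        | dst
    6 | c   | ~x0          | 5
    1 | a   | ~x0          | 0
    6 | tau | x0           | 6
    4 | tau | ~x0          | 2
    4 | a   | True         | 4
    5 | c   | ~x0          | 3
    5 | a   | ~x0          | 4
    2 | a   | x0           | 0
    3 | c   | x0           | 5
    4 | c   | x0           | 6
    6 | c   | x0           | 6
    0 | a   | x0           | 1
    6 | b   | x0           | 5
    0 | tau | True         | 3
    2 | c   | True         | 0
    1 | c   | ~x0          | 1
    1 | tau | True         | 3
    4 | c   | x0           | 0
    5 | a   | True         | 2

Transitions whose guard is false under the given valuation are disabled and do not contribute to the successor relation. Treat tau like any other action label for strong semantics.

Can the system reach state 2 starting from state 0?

Answer: REACHABLE

Working:
Guard filter leaves 13 enabled edge(s).
Layer 0: {0}
Layer 1: {1,3}  total {0,1,3}
Layer 2: {5}  total {0,1,3,5}
Layer 3: {2}  total {0,1,2,3,5}
Reach set: {0,1,2,3,5}
trace reaching 2: tau·c·a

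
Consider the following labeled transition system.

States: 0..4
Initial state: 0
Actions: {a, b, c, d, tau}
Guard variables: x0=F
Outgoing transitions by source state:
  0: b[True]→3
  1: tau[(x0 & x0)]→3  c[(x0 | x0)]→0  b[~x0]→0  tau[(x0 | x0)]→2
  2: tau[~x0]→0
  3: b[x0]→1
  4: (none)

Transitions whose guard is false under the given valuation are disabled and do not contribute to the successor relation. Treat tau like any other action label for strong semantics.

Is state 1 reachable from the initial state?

Answer: UNREACHABLE

Trace:
3 transition(s) survive guard evaluation.
depth 0: {0}
depth 1: {3}  cumulative {0,3}
Reachable = {0,3}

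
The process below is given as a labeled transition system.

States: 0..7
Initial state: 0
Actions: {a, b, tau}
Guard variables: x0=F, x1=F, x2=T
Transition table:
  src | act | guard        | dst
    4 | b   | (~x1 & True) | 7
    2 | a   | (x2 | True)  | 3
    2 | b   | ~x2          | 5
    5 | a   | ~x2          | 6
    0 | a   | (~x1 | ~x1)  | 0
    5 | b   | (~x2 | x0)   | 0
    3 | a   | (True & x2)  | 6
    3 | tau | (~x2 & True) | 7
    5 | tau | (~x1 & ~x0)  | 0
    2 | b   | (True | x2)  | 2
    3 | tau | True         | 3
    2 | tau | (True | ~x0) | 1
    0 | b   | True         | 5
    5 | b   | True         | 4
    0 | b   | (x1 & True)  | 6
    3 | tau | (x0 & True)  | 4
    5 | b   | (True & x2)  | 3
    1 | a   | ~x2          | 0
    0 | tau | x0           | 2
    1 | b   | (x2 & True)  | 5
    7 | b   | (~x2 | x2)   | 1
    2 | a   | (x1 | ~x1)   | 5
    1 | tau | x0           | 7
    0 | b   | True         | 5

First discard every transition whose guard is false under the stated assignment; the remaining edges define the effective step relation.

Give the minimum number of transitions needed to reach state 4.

Layered search for 4:
  L0 = {0}
  L1 = {5}
  L2 = {3,4}
first hit 4 at d=2 via b·b

Answer: 2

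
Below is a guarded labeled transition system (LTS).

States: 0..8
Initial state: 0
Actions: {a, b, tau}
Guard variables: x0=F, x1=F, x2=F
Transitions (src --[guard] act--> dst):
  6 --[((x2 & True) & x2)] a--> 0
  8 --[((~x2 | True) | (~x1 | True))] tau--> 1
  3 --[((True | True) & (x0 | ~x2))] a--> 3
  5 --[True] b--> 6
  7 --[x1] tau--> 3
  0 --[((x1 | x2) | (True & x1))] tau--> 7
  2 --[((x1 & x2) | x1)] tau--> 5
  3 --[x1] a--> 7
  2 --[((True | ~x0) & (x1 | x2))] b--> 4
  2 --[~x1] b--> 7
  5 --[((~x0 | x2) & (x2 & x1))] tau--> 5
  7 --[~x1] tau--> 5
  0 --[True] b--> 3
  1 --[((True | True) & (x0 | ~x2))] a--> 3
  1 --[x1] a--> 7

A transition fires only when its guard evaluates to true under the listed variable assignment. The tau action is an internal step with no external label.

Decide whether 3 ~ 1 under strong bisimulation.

Answer: BISIMILAR

Working:
Bisimulation quotient by refinement:
  round 0: {{0,1,2,3,4,5,6,7,8}}
  round 1: {{0,2,5},{1,3},{4,6},{7,8}}
  round 2: {{0},{1,3},{2},{4,6},{5},{7},{8}}
7 equivalence class(es) (converged in 3)
[3]={1,3}  [1]={1,3}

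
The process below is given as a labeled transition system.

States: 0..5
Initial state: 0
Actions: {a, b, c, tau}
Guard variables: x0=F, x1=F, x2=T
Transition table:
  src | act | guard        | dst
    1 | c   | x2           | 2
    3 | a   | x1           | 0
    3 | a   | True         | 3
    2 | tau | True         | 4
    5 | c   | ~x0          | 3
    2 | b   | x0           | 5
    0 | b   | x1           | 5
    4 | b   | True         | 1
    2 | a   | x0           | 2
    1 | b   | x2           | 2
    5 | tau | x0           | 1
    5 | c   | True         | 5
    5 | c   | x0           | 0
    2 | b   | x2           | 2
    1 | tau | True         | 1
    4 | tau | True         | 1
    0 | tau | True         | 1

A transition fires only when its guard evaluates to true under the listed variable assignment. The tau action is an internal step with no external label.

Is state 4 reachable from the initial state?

Answer: REACHABLE

Working:
11 transition(s) survive guard evaluation.
Layer 0: {0}
Layer 1: {1}  now seen {0,1}
Layer 2: {2}  now seen {0,1,2}
Layer 3: {4}  now seen {0,1,2,4}
Reach set: {0,1,2,4}
trace reaching 4: tau·c·tau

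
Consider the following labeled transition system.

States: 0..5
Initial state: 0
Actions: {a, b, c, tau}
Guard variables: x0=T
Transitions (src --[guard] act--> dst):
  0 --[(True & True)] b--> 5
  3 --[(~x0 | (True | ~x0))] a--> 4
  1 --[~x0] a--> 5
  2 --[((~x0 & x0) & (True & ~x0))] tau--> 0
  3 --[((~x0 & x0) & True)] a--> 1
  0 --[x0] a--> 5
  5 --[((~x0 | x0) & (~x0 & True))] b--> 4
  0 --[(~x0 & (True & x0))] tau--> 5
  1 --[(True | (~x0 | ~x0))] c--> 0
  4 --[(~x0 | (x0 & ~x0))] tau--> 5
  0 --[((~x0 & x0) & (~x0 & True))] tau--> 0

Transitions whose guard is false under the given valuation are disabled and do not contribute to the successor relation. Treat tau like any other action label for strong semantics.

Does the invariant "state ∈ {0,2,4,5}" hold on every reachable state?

Inv-set: {0,2,4,5}
R = {0,5}
  0: ✓
  5: ✓

Answer: INVARIANT HOLDS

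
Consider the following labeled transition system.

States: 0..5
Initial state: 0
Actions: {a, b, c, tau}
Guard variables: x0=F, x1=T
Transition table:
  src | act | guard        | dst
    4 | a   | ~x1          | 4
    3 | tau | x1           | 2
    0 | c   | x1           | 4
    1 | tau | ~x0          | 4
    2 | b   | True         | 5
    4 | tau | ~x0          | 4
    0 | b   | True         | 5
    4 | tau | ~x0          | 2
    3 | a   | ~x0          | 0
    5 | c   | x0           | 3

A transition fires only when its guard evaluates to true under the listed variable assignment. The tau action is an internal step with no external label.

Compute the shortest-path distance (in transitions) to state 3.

Answer: UNREACHABLE

Analysis:
Breadth-first toward 3:
  depth 0: {0}
  depth 1: {4,5}
  depth 2: {2}
3 never appears.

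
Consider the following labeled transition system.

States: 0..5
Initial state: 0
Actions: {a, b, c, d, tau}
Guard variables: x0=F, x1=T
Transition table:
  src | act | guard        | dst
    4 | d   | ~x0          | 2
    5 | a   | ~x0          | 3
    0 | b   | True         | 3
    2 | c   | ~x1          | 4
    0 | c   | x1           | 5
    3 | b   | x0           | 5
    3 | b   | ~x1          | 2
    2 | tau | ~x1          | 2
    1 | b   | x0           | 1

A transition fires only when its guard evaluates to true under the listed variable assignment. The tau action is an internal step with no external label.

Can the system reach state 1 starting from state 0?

Guard filter leaves 4 enabled edge(s).
Layer 0: {0}
Layer 1: {3,5}  total {0,3,5}
R = {0,3,5}

Answer: UNREACHABLE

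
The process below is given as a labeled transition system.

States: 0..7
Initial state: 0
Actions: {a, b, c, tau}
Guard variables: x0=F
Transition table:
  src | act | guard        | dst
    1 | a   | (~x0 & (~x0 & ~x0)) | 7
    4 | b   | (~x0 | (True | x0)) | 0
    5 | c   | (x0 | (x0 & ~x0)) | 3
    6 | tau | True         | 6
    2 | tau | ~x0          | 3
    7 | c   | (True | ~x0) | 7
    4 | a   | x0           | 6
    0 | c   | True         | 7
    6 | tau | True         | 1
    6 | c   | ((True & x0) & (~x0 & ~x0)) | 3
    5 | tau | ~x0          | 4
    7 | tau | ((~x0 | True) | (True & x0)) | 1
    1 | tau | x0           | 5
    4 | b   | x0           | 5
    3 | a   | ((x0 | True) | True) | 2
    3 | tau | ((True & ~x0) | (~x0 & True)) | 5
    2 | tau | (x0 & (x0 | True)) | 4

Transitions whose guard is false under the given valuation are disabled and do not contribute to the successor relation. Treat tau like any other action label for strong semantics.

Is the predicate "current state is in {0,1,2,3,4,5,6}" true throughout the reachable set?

Answer: INVARIANT VIOLATED at state 7

Trace:
Allowed set {0,1,2,3,4,5,6}
Reach set: {0,1,7}
  0: ✓
  1: ✓
  7: VIOLATES
counterexample path to 7: c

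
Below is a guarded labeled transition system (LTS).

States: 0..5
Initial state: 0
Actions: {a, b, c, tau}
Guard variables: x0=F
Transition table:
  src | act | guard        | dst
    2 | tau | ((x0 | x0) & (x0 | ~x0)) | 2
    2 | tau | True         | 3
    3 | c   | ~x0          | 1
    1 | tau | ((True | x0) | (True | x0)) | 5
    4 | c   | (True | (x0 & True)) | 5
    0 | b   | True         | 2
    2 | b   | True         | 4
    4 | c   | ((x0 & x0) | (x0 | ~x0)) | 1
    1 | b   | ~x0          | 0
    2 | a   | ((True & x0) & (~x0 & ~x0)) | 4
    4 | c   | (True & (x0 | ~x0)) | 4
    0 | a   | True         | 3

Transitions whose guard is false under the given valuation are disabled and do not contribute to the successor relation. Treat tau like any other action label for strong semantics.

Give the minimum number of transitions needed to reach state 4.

Layered search for 4:
  depth 0: {0}
  depth 1: {2,3}
  depth 2: {1,4}
4 enters at depth 2; path b·b

Answer: 2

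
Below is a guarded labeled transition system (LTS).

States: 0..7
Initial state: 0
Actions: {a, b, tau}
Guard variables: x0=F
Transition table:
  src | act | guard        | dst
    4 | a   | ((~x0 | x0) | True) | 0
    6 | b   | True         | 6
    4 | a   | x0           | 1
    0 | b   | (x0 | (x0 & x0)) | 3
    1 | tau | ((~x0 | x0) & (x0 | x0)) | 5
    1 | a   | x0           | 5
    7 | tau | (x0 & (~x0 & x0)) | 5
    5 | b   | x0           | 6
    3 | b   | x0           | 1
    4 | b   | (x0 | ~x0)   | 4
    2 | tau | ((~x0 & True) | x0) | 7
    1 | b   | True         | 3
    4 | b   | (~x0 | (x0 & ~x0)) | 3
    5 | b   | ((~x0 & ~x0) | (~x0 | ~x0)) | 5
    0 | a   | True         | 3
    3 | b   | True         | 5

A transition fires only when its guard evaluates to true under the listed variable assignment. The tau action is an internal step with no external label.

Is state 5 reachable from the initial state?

Answer: REACHABLE

Working:
Guard filter leaves 9 enabled edge(s).
Layer 0: {0}
Layer 1: {3}  total {0,3}
Layer 2: {5}  total {0,3,5}
Reach set: {0,3,5}
Path to 5: a·b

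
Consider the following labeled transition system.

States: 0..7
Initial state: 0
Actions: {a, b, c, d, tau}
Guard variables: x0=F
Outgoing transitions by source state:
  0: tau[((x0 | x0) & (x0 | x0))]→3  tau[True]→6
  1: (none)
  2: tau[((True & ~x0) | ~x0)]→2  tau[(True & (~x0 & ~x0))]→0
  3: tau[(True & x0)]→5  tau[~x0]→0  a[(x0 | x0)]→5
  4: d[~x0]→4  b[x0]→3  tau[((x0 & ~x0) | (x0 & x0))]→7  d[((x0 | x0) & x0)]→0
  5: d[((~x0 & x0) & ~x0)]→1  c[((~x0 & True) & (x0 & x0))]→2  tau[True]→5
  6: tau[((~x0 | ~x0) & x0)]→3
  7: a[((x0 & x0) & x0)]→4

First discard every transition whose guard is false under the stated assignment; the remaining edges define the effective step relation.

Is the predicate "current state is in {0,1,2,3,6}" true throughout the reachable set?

Allowed set {0,1,2,3,6}
R = {0,6}
  0: safe
  6: safe

Answer: INVARIANT HOLDS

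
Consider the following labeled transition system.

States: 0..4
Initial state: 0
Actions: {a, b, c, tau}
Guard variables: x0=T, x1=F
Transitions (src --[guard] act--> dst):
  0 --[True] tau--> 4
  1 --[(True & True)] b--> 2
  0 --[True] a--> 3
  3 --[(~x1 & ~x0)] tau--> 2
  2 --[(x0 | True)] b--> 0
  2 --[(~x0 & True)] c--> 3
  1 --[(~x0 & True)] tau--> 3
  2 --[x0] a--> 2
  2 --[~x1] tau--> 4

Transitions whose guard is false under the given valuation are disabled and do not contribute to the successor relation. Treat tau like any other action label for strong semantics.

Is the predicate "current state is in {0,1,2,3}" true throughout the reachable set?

Answer: INVARIANT VIOLATED at state 4

Trace:
Safe = {0,1,2,3}
Reach set: {0,3,4}
  0: safe
  3: safe
  4: outside
reach 4 via tau — violates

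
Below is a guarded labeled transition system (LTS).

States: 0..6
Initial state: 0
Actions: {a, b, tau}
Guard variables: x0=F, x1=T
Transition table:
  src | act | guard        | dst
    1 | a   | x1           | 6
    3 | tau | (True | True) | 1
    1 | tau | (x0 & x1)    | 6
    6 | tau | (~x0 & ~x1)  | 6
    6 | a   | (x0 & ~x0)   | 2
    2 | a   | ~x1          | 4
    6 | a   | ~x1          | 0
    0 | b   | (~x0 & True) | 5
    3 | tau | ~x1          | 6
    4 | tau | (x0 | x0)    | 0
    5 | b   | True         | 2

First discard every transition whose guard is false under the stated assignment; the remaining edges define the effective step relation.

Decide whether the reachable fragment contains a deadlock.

R = {0,2,5}
  0: b→5  [deg 1]
  2: ∅  [STUCK]
  5: b→2  [deg 1]
witness 2: b·b

Answer: DEADLOCK at state 2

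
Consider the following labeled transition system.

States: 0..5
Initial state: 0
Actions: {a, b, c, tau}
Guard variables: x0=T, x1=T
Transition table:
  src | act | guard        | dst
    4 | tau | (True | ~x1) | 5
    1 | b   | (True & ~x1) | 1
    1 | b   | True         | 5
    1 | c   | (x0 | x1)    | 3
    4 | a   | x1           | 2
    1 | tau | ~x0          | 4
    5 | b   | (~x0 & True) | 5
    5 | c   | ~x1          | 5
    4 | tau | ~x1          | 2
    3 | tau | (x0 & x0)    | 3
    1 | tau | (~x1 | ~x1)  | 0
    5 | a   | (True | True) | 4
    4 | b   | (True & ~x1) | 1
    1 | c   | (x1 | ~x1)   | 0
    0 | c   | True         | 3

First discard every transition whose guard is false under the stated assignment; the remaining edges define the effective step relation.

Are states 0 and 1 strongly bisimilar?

Compute ~ classes (split until stable):
  round 0: {{0,1,2,3,4,5}}
  round 1: {{0},{1},{2},{3},{4},{5}}
Fixed point at round 2; 6 class(es).
[0]={0}  [1]={1}

Answer: NOT BISIMILAR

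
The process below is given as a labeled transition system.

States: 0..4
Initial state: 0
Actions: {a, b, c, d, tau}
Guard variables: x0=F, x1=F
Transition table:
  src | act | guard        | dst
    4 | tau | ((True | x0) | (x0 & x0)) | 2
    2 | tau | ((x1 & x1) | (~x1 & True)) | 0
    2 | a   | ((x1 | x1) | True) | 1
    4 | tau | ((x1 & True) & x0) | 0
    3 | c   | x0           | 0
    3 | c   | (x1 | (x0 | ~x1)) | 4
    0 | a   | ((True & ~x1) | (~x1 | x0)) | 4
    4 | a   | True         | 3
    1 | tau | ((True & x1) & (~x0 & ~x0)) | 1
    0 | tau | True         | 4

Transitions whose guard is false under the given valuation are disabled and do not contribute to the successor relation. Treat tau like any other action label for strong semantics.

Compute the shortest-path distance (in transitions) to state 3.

Answer: 2

Analysis:
Breadth-first toward 3:
  Layer 0: {0}
  Layer 1: {4}
  Layer 2: {2,3}
depth(3)=2, e.g. a·a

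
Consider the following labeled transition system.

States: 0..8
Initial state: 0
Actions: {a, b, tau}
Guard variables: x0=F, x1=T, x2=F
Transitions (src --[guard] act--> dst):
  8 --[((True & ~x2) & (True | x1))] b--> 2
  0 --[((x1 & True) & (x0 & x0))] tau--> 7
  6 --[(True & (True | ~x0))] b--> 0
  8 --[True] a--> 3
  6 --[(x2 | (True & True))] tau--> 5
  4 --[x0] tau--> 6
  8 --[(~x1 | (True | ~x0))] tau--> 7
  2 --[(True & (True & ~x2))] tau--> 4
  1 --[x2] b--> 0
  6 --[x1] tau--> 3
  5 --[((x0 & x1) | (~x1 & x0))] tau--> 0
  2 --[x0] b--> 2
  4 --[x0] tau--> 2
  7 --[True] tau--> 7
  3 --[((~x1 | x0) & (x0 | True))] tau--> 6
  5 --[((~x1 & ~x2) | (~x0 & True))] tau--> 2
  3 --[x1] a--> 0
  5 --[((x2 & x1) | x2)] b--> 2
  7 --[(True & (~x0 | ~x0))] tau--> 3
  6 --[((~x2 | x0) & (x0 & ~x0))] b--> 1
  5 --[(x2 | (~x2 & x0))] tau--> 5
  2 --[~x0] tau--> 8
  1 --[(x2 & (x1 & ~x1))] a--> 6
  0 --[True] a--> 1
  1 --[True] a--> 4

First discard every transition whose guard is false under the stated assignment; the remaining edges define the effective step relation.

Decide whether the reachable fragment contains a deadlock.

R = {0,1,4}
  0: a→1  [1 out]
  1: a→4  [1 out]
  4: ∅  [no exit]
trace reaching 4: a·a

Answer: DEADLOCK at state 4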